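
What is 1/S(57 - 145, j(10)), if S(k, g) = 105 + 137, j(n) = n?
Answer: 1/242 ≈ 0.0041322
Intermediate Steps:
S(k, g) = 242
1/S(57 - 145, j(10)) = 1/242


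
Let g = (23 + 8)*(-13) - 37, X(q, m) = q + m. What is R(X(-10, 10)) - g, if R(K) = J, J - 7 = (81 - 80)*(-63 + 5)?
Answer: 389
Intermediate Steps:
X(q, m) = m + q
J = -51 (J = 7 + (81 - 80)*(-63 + 5) = 7 + 1*(-58) = 7 - 58 = -51)
R(K) = -51
g = -440 (g = 31*(-13) - 37 = -403 - 37 = -440)
R(X(-10, 10)) - g = -51 - 1*(-440) = -51 + 440 = 389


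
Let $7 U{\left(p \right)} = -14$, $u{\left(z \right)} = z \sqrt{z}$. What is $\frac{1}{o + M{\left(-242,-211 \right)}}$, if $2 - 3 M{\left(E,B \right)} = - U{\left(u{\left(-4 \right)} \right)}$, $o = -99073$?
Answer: $- \frac{1}{99073} \approx -1.0094 \cdot 10^{-5}$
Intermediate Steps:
$u{\left(z \right)} = z^{\frac{3}{2}}$
$U{\left(p \right)} = -2$ ($U{\left(p \right)} = \frac{1}{7} \left(-14\right) = -2$)
$M{\left(E,B \right)} = 0$ ($M{\left(E,B \right)} = \frac{2}{3} - \frac{\left(-1\right) \left(-2\right)}{3} = \frac{2}{3} - \frac{2}{3} = 0$)
$\frac{1}{o + M{\left(-242,-211 \right)}} = \frac{1}{-99073 + 0} = \frac{1}{-99073} = - \frac{1}{99073}$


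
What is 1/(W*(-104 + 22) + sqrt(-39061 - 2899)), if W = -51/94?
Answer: 98277/97061921 - 4418*I*sqrt(10490)/97061921 ≈ 0.0010125 - 0.0046619*I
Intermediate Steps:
W = -51/94 (W = -51*1/94 = -51/94 ≈ -0.54255)
1/(W*(-104 + 22) + sqrt(-39061 - 2899)) = 1/(-51*(-104 + 22)/94 + sqrt(-39061 - 2899)) = 1/(-51/94*(-82) + sqrt(-41960)) = 1/(2091/47 + 2*I*sqrt(10490))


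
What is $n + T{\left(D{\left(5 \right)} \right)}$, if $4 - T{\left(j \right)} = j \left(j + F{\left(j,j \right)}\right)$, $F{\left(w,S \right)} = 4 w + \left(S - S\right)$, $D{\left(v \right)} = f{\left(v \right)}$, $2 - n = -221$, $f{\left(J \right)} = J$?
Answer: $102$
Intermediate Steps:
$n = 223$ ($n = 2 - -221 = 2 + 221 = 223$)
$D{\left(v \right)} = v$
$F{\left(w,S \right)} = 4 w$ ($F{\left(w,S \right)} = 4 w + 0 = 4 w$)
$T{\left(j \right)} = 4 - 5 j^{2}$ ($T{\left(j \right)} = 4 - j \left(j + 4 j\right) = 4 - j 5 j = 4 - 5 j^{2}$)
$n + T{\left(D{\left(5 \right)} \right)} = 223 + \left(4 - 5 \cdot 5^{2}\right) = 223 + \left(4 - 125\right) = 223 - 121 = 102$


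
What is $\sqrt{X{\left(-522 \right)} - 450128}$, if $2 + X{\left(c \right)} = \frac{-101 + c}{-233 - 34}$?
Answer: $\frac{i \sqrt{4051149}}{3} \approx 670.92 i$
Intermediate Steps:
$X{\left(c \right)} = - \frac{433}{267} - \frac{c}{267}$ ($X{\left(c \right)} = -2 + \frac{-101 + c}{-233 - 34} = -2 + \frac{-101 + c}{-267} = -2 + \left(-101 + c\right) \left(- \frac{1}{267}\right) = -2 - \left(- \frac{101}{267} + \frac{c}{267}\right) = - \frac{433}{267} - \frac{c}{267}$)
$\sqrt{X{\left(-522 \right)} - 450128} = \sqrt{\left(- \frac{433}{267} - - \frac{174}{89}\right) - 450128} = \sqrt{\left(- \frac{433}{267} + \frac{174}{89}\right) - 450128} = \sqrt{\frac{1}{3} - 450128} = \sqrt{- \frac{1350383}{3}} = \frac{i \sqrt{4051149}}{3}$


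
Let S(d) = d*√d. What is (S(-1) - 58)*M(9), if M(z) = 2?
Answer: -116 - 2*I ≈ -116.0 - 2.0*I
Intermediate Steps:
S(d) = d^(3/2)
(S(-1) - 58)*M(9) = ((-1)^(3/2) - 58)*2 = (-I - 58)*2 = (-58 - I)*2 = -116 - 2*I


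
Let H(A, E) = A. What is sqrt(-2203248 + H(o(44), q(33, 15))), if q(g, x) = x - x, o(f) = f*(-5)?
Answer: 2*I*sqrt(550867) ≈ 1484.4*I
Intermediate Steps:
o(f) = -5*f
q(g, x) = 0
sqrt(-2203248 + H(o(44), q(33, 15))) = sqrt(-2203248 - 5*44) = sqrt(-2203248 - 220) = sqrt(-2203468) = 2*I*sqrt(550867)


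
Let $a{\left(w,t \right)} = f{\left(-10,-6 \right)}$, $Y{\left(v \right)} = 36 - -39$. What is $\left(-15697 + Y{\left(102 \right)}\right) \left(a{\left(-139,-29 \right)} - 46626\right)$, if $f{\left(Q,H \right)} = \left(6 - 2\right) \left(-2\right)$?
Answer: $728516348$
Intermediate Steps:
$Y{\left(v \right)} = 75$ ($Y{\left(v \right)} = 36 + 39 = 75$)
$f{\left(Q,H \right)} = -8$ ($f{\left(Q,H \right)} = 4 \left(-2\right) = -8$)
$a{\left(w,t \right)} = -8$
$\left(-15697 + Y{\left(102 \right)}\right) \left(a{\left(-139,-29 \right)} - 46626\right) = \left(-15697 + 75\right) \left(-8 - 46626\right) = \left(-15622\right) \left(-46634\right) = 728516348$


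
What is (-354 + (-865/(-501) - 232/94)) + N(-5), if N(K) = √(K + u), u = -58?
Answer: -8353099/23547 + 3*I*√7 ≈ -354.74 + 7.9373*I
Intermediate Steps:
N(K) = √(-58 + K) (N(K) = √(K - 58) = √(-58 + K))
(-354 + (-865/(-501) - 232/94)) + N(-5) = (-354 + (-865/(-501) - 232/94)) + √(-58 - 5) = (-354 + (-865*(-1/501) - 232*1/94)) + √(-63) = (-354 + (865/501 - 116/47)) + 3*I*√7 = (-354 - 17461/23547) + 3*I*√7 = -8353099/23547 + 3*I*√7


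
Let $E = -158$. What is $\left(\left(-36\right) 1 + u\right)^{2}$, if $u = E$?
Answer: $37636$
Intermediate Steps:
$u = -158$
$\left(\left(-36\right) 1 + u\right)^{2} = \left(\left(-36\right) 1 - 158\right)^{2} = \left(-36 - 158\right)^{2} = \left(-194\right)^{2} = 37636$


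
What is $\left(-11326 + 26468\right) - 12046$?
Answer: $3096$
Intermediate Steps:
$\left(-11326 + 26468\right) - 12046 = 15142 - 12046 = 3096$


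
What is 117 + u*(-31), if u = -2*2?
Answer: 241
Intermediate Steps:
u = -4
117 + u*(-31) = 117 - 4*(-31) = 117 + 124 = 241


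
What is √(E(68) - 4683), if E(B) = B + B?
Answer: I*√4547 ≈ 67.431*I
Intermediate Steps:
E(B) = 2*B
√(E(68) - 4683) = √(2*68 - 4683) = √(136 - 4683) = √(-4547) = I*√4547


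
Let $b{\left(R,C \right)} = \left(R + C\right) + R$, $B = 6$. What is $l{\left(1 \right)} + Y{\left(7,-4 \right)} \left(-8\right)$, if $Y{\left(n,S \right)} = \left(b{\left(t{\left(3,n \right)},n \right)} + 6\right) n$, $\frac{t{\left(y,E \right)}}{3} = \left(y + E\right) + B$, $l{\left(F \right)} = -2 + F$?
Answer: $-6105$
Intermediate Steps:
$t{\left(y,E \right)} = 18 + 3 E + 3 y$ ($t{\left(y,E \right)} = 3 \left(\left(y + E\right) + 6\right) = 3 \left(\left(E + y\right) + 6\right) = 3 \left(6 + E + y\right) = 18 + 3 E + 3 y$)
$b{\left(R,C \right)} = C + 2 R$ ($b{\left(R,C \right)} = \left(C + R\right) + R = C + 2 R$)
$Y{\left(n,S \right)} = n \left(60 + 7 n\right)$ ($Y{\left(n,S \right)} = \left(\left(n + 2 \left(18 + 3 n + 3 \cdot 3\right)\right) + 6\right) n = \left(\left(n + 2 \left(18 + 3 n + 9\right)\right) + 6\right) n = \left(\left(n + 2 \left(27 + 3 n\right)\right) + 6\right) n = \left(\left(n + \left(54 + 6 n\right)\right) + 6\right) n = \left(\left(54 + 7 n\right) + 6\right) n = \left(60 + 7 n\right) n = n \left(60 + 7 n\right)$)
$l{\left(1 \right)} + Y{\left(7,-4 \right)} \left(-8\right) = \left(-2 + 1\right) + 7 \left(60 + 7 \cdot 7\right) \left(-8\right) = -1 + 7 \left(60 + 49\right) \left(-8\right) = -1 + 7 \cdot 109 \left(-8\right) = -1 + 763 \left(-8\right) = -1 - 6104 = -6105$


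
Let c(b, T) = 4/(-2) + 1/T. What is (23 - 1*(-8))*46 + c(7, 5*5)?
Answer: 35601/25 ≈ 1424.0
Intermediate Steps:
c(b, T) = -2 + 1/T (c(b, T) = 4*(-½) + 1/T = -2 + 1/T)
(23 - 1*(-8))*46 + c(7, 5*5) = (23 - 1*(-8))*46 + (-2 + 1/(5*5)) = (23 + 8)*46 + (-2 + 1/25) = 31*46 + (-2 + 1/25) = 1426 - 49/25 = 35601/25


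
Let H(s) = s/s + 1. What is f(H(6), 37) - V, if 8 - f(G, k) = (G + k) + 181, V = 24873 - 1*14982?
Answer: -10103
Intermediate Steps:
V = 9891 (V = 24873 - 14982 = 9891)
H(s) = 2 (H(s) = 1 + 1 = 2)
f(G, k) = -173 - G - k (f(G, k) = 8 - ((G + k) + 181) = 8 - (181 + G + k) = 8 + (-181 - G - k) = -173 - G - k)
f(H(6), 37) - V = (-173 - 1*2 - 1*37) - 1*9891 = (-173 - 2 - 37) - 9891 = -212 - 9891 = -10103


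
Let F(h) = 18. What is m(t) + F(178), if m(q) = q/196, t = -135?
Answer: 3393/196 ≈ 17.311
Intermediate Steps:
m(q) = q/196 (m(q) = q*(1/196) = q/196)
m(t) + F(178) = (1/196)*(-135) + 18 = -135/196 + 18 = 3393/196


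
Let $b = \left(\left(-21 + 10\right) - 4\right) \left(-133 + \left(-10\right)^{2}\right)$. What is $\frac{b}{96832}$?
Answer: $\frac{495}{96832} \approx 0.0051119$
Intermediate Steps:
$b = 495$ ($b = \left(-11 - 4\right) \left(-133 + 100\right) = \left(-15\right) \left(-33\right) = 495$)
$\frac{b}{96832} = \frac{495}{96832}$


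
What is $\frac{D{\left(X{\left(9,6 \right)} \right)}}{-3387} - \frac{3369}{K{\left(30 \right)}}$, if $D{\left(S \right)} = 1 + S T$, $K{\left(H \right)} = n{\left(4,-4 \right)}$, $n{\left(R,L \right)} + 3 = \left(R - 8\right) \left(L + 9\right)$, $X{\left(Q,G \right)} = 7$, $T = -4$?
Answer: $\frac{3803808}{25967} \approx 146.49$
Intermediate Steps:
$n{\left(R,L \right)} = -3 + \left(-8 + R\right) \left(9 + L\right)$ ($n{\left(R,L \right)} = -3 + \left(R - 8\right) \left(L + 9\right) = -3 + \left(-8 + R\right) \left(9 + L\right)$)
$K{\left(H \right)} = -23$ ($K{\left(H \right)} = -75 - -32 + 9 \cdot 4 - 16 = -75 + 32 + 36 - 16 = -23$)
$D{\left(S \right)} = 1 - 4 S$ ($D{\left(S \right)} = 1 + S \left(-4\right) = 1 - 4 S$)
$\frac{D{\left(X{\left(9,6 \right)} \right)}}{-3387} - \frac{3369}{K{\left(30 \right)}} = \frac{1 - 28}{-3387} - \frac{3369}{-23} = \left(1 - 28\right) \left(- \frac{1}{3387}\right) - - \frac{3369}{23} = \left(-27\right) \left(- \frac{1}{3387}\right) + \frac{3369}{23} = \frac{9}{1129} + \frac{3369}{23} = \frac{3803808}{25967}$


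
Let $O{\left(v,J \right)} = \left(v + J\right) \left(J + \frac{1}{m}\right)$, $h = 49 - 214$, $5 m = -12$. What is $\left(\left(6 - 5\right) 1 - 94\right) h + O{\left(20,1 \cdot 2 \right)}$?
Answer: $\frac{92279}{6} \approx 15380.0$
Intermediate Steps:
$m = - \frac{12}{5}$ ($m = \frac{1}{5} \left(-12\right) = - \frac{12}{5} \approx -2.4$)
$h = -165$ ($h = 49 - 214 = -165$)
$O{\left(v,J \right)} = \left(- \frac{5}{12} + J\right) \left(J + v\right)$ ($O{\left(v,J \right)} = \left(v + J\right) \left(J + \frac{1}{- \frac{12}{5}}\right) = \left(J + v\right) \left(J - \frac{5}{12}\right) = \left(J + v\right) \left(- \frac{5}{12} + J\right) = \left(- \frac{5}{12} + J\right) \left(J + v\right)$)
$\left(\left(6 - 5\right) 1 - 94\right) h + O{\left(20,1 \cdot 2 \right)} = \left(\left(6 - 5\right) 1 - 94\right) \left(-165\right) - \left(\frac{25}{3} - 1 \cdot 2 \left(1 \cdot 2 + 20\right) + \frac{5}{12} \cdot 1 \cdot 2\right) = \left(1 \cdot 1 - 94\right) \left(-165\right) - \left(\frac{55}{6} - 2 \left(2 + 20\right)\right) = \left(1 - 94\right) \left(-165\right) - - \frac{209}{6} = \left(-93\right) \left(-165\right) - - \frac{209}{6} = 15345 + \frac{209}{6} = \frac{92279}{6}$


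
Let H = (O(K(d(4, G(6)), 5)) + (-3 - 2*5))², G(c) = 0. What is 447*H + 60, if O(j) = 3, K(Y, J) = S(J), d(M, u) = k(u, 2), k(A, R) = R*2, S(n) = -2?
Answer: 44760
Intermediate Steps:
k(A, R) = 2*R
d(M, u) = 4 (d(M, u) = 2*2 = 4)
K(Y, J) = -2
H = 100 (H = (3 + (-3 - 2*5))² = (3 + (-3 - 10))² = (3 - 13)² = (-10)² = 100)
447*H + 60 = 447*100 + 60 = 44700 + 60 = 44760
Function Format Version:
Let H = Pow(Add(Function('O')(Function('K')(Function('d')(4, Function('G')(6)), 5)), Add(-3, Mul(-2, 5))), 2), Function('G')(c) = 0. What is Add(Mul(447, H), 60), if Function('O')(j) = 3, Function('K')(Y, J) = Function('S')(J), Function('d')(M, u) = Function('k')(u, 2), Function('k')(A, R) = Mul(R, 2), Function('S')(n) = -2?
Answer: 44760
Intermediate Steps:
Function('k')(A, R) = Mul(2, R)
Function('d')(M, u) = 4 (Function('d')(M, u) = Mul(2, 2) = 4)
Function('K')(Y, J) = -2
H = 100 (H = Pow(Add(3, Add(-3, Mul(-2, 5))), 2) = Pow(Add(3, Add(-3, -10)), 2) = Pow(Add(3, -13), 2) = Pow(-10, 2) = 100)
Add(Mul(447, H), 60) = Add(Mul(447, 100), 60) = Add(44700, 60) = 44760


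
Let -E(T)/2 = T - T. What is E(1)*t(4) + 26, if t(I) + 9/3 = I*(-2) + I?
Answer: 26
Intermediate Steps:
E(T) = 0 (E(T) = -2*(T - T) = -2*0 = 0)
t(I) = -3 - I (t(I) = -3 + (I*(-2) + I) = -3 + (-2*I + I) = -3 - I)
E(1)*t(4) + 26 = 0*(-3 - 1*4) + 26 = 0*(-3 - 4) + 26 = 0*(-7) + 26 = 0 + 26 = 26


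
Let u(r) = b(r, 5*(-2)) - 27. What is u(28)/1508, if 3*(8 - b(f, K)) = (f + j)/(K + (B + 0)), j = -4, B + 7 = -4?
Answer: -391/31668 ≈ -0.012347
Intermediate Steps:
B = -11 (B = -7 - 4 = -11)
b(f, K) = 8 - (-4 + f)/(3*(-11 + K)) (b(f, K) = 8 - (f - 4)/(3*(K + (-11 + 0))) = 8 - (-4 + f)/(3*(K - 11)) = 8 - (-4 + f)/(3*(-11 + K)))
u(r) = -1201/63 + r/63 (u(r) = (-260 - r + 24*(5*(-2)))/(3*(-11 + 5*(-2))) - 27 = (-260 - r + 24*(-10))/(3*(-11 - 10)) - 27 = (⅓)*(-260 - r - 240)/(-21) - 27 = (⅓)*(-1/21)*(-500 - r) - 27 = (500/63 + r/63) - 27 = -1201/63 + r/63)
u(28)/1508 = (-1201/63 + (1/63)*28)/1508 = (-1201/63 + 4/9)*(1/1508) = -391/21*1/1508 = -391/31668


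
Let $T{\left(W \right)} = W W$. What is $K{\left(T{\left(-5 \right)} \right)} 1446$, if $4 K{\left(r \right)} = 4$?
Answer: $1446$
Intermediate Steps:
$T{\left(W \right)} = W^{2}$
$K{\left(r \right)} = 1$ ($K{\left(r \right)} = \frac{1}{4} \cdot 4 = 1$)
$K{\left(T{\left(-5 \right)} \right)} 1446 = 1 \cdot 1446 = 1446$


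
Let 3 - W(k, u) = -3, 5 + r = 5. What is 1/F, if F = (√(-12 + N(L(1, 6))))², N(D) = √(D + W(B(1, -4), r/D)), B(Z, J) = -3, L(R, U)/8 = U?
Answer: -2/15 - √6/30 ≈ -0.21498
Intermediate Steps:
r = 0 (r = -5 + 5 = 0)
L(R, U) = 8*U
W(k, u) = 6 (W(k, u) = 3 - 1*(-3) = 3 + 3 = 6)
N(D) = √(6 + D) (N(D) = √(D + 6) = √(6 + D))
F = -12 + 3*√6 (F = (√(-12 + √(6 + 8*6)))² = (√(-12 + √(6 + 48)))² = (√(-12 + √54))² = (√(-12 + 3*√6))² = -12 + 3*√6 ≈ -4.6515)
1/F = 1/(-12 + 3*√6)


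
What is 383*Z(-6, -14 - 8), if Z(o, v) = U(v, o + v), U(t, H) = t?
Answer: -8426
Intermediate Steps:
Z(o, v) = v
383*Z(-6, -14 - 8) = 383*(-14 - 8) = 383*(-22) = -8426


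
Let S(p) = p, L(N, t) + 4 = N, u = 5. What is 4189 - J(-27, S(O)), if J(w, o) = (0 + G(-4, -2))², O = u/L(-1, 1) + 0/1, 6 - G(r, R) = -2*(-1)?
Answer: 4173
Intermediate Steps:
G(r, R) = 4 (G(r, R) = 6 - (-2)*(-1) = 6 - 1*2 = 6 - 2 = 4)
L(N, t) = -4 + N
O = -1 (O = 5/(-4 - 1) + 0/1 = 5/(-5) + 0*1 = 5*(-⅕) + 0 = -1 + 0 = -1)
J(w, o) = 16 (J(w, o) = (0 + 4)² = 4² = 16)
4189 - J(-27, S(O)) = 4189 - 1*16 = 4189 - 16 = 4173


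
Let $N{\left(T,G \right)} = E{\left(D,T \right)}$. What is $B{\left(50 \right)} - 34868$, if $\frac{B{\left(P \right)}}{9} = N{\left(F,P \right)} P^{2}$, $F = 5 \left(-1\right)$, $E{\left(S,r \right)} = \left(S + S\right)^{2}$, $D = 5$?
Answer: $2215132$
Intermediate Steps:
$E{\left(S,r \right)} = 4 S^{2}$ ($E{\left(S,r \right)} = \left(2 S\right)^{2} = 4 S^{2}$)
$F = -5$
$N{\left(T,G \right)} = 100$ ($N{\left(T,G \right)} = 4 \cdot 5^{2} = 4 \cdot 25 = 100$)
$B{\left(P \right)} = 900 P^{2}$ ($B{\left(P \right)} = 9 \cdot 100 P^{2} = 900 P^{2}$)
$B{\left(50 \right)} - 34868 = 900 \cdot 50^{2} - 34868 = 900 \cdot 2500 - 34868 = 2250000 - 34868 = 2215132$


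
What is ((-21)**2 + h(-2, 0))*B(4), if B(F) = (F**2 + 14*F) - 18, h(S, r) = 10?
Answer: 24354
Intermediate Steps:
B(F) = -18 + F**2 + 14*F
((-21)**2 + h(-2, 0))*B(4) = ((-21)**2 + 10)*(-18 + 4**2 + 14*4) = (441 + 10)*(-18 + 16 + 56) = 451*54 = 24354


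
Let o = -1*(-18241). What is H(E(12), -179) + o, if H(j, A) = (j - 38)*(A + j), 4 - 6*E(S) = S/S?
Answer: 99739/4 ≈ 24935.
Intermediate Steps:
E(S) = ½ (E(S) = ⅔ - S/(6*S) = ⅔ - ⅙*1 = ⅔ - ⅙ = ½)
H(j, A) = (-38 + j)*(A + j)
o = 18241
H(E(12), -179) + o = ((½)² - 38*(-179) - 38*½ - 179*½) + 18241 = (¼ + 6802 - 19 - 179/2) + 18241 = 26775/4 + 18241 = 99739/4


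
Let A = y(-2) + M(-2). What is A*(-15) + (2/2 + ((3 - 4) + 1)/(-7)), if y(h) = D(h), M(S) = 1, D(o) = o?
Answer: 16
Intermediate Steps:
y(h) = h
A = -1 (A = -2 + 1 = -1)
A*(-15) + (2/2 + ((3 - 4) + 1)/(-7)) = -1*(-15) + (2/2 + ((3 - 4) + 1)/(-7)) = 15 + (2*(1/2) + (-1 + 1)*(-1/7)) = 15 + (1 + 0*(-1/7)) = 15 + (1 + 0) = 15 + 1 = 16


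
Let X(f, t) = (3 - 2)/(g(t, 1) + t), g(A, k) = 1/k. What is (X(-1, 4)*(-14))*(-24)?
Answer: 336/5 ≈ 67.200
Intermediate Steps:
X(f, t) = 1/(1 + t) (X(f, t) = (3 - 2)/(1/1 + t) = 1/(1 + t))
(X(-1, 4)*(-14))*(-24) = (-14/(1 + 4))*(-24) = (-14/5)*(-24) = ((⅕)*(-14))*(-24) = -14/5*(-24) = 336/5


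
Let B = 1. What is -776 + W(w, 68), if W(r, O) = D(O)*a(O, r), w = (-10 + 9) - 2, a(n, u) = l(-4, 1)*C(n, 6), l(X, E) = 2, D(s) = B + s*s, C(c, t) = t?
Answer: 54724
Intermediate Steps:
D(s) = 1 + s² (D(s) = 1 + s*s = 1 + s²)
a(n, u) = 12 (a(n, u) = 2*6 = 12)
w = -3 (w = -1 - 2 = -3)
W(r, O) = 12 + 12*O² (W(r, O) = (1 + O²)*12 = 12 + 12*O²)
-776 + W(w, 68) = -776 + (12 + 12*68²) = -776 + (12 + 12*4624) = -776 + (12 + 55488) = -776 + 55500 = 54724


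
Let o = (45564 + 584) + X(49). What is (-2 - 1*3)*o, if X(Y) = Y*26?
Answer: -237110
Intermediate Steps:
X(Y) = 26*Y
o = 47422 (o = (45564 + 584) + 26*49 = 46148 + 1274 = 47422)
(-2 - 1*3)*o = (-2 - 1*3)*47422 = (-2 - 3)*47422 = -5*47422 = -237110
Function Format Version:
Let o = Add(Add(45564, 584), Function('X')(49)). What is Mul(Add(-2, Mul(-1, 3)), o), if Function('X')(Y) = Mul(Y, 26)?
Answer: -237110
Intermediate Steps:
Function('X')(Y) = Mul(26, Y)
o = 47422 (o = Add(Add(45564, 584), Mul(26, 49)) = Add(46148, 1274) = 47422)
Mul(Add(-2, Mul(-1, 3)), o) = Mul(Add(-2, Mul(-1, 3)), 47422) = Mul(Add(-2, -3), 47422) = Mul(-5, 47422) = -237110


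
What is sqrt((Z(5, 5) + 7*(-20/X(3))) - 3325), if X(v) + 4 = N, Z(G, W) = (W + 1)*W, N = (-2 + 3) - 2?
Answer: 33*I*sqrt(3) ≈ 57.158*I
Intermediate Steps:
N = -1 (N = 1 - 2 = -1)
Z(G, W) = W*(1 + W) (Z(G, W) = (1 + W)*W = W*(1 + W))
X(v) = -5 (X(v) = -4 - 1 = -5)
sqrt((Z(5, 5) + 7*(-20/X(3))) - 3325) = sqrt((5*(1 + 5) + 7*(-20/(-5))) - 3325) = sqrt((5*6 + 7*(-20*(-1/5))) - 3325) = sqrt((30 + 7*4) - 3325) = sqrt((30 + 28) - 3325) = sqrt(58 - 3325) = sqrt(-3267) = 33*I*sqrt(3)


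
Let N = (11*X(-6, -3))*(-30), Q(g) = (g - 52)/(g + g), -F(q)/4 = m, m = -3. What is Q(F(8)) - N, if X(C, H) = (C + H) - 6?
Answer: -14855/3 ≈ -4951.7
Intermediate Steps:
X(C, H) = -6 + C + H
F(q) = 12 (F(q) = -4*(-3) = 12)
Q(g) = (-52 + g)/(2*g) (Q(g) = (-52 + g)/((2*g)) = (-52 + g)*(1/(2*g)) = (-52 + g)/(2*g))
N = 4950 (N = (11*(-6 - 6 - 3))*(-30) = (11*(-15))*(-30) = -165*(-30) = 4950)
Q(F(8)) - N = (1/2)*(-52 + 12)/12 - 1*4950 = (1/2)*(1/12)*(-40) - 4950 = -5/3 - 4950 = -14855/3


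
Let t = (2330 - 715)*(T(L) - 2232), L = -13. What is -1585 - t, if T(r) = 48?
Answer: 3525575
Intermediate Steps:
t = -3527160 (t = (2330 - 715)*(48 - 2232) = 1615*(-2184) = -3527160)
-1585 - t = -1585 - 1*(-3527160) = -1585 + 3527160 = 3525575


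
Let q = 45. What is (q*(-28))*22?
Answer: -27720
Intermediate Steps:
(q*(-28))*22 = (45*(-28))*22 = -1260*22 = -27720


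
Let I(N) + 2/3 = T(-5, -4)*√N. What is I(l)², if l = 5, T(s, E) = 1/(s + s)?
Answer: 89/180 + 2*√5/15 ≈ 0.79259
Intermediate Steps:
T(s, E) = 1/(2*s)
I(N) = -⅔ - √N/10 (I(N) = -⅔ + ((½)/(-5))*√N = -⅔ + ((½)*(-⅕))*√N = -⅔ - √N/10)
I(l)² = (-⅔ - √5/10)²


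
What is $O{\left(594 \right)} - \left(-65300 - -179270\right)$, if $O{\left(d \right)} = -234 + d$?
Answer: $-113610$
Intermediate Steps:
$O{\left(594 \right)} - \left(-65300 - -179270\right) = \left(-234 + 594\right) - \left(-65300 - -179270\right) = 360 - \left(-65300 + 179270\right) = 360 - 113970 = -113610$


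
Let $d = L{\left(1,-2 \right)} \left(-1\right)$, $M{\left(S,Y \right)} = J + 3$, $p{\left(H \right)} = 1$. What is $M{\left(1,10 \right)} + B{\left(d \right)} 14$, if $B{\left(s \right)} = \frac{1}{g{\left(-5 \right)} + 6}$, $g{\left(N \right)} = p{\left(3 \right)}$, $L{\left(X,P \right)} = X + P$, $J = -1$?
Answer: $4$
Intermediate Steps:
$L{\left(X,P \right)} = P + X$
$M{\left(S,Y \right)} = 2$ ($M{\left(S,Y \right)} = -1 + 3 = 2$)
$d = 1$ ($d = \left(-2 + 1\right) \left(-1\right) = \left(-1\right) \left(-1\right) = 1$)
$g{\left(N \right)} = 1$
$B{\left(s \right)} = \frac{1}{7}$ ($B{\left(s \right)} = \frac{1}{1 + 6} = \frac{1}{7}$)
$M{\left(1,10 \right)} + B{\left(d \right)} 14 = 2 + \frac{1}{7} \cdot 14 = 2 + 2 = 4$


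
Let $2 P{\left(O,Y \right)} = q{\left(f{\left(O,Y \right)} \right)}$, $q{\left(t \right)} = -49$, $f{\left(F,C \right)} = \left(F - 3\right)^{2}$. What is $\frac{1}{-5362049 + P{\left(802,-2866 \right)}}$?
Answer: $- \frac{2}{10724147} \approx -1.865 \cdot 10^{-7}$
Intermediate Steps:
$f{\left(F,C \right)} = \left(-3 + F\right)^{2}$
$P{\left(O,Y \right)} = - \frac{49}{2}$ ($P{\left(O,Y \right)} = \frac{1}{2} \left(-49\right) = - \frac{49}{2}$)
$\frac{1}{-5362049 + P{\left(802,-2866 \right)}} = \frac{1}{-5362049 - \frac{49}{2}} = \frac{1}{- \frac{10724147}{2}} = - \frac{2}{10724147}$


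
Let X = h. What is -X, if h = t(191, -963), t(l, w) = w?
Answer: 963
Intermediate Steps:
h = -963
X = -963
-X = -1*(-963) = 963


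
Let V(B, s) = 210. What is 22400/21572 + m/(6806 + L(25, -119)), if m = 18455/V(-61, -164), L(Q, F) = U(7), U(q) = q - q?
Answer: 1620676763/1541599836 ≈ 1.0513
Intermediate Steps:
U(q) = 0
L(Q, F) = 0
m = 3691/42 (m = 18455/210 = 18455*(1/210) = 3691/42 ≈ 87.881)
22400/21572 + m/(6806 + L(25, -119)) = 22400/21572 + 3691/(42*(6806 + 0)) = 22400*(1/21572) + (3691/42)/6806 = 5600/5393 + (3691/42)*(1/6806) = 5600/5393 + 3691/285852 = 1620676763/1541599836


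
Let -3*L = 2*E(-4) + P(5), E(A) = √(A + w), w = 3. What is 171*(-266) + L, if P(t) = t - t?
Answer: -45486 - 2*I/3 ≈ -45486.0 - 0.66667*I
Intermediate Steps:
E(A) = √(3 + A) (E(A) = √(A + 3) = √(3 + A))
P(t) = 0
L = -2*I/3 (L = -(2*√(3 - 4) + 0)/3 = -(2*√(-1) + 0)/3 = -(2*I + 0)/3 = -2*I/3 ≈ -0.66667*I)
171*(-266) + L = 171*(-266) - 2*I/3 = -45486 - 2*I/3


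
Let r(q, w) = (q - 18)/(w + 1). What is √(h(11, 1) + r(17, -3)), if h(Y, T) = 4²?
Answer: √66/2 ≈ 4.0620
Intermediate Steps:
h(Y, T) = 16
r(q, w) = (-18 + q)/(1 + w)
√(h(11, 1) + r(17, -3)) = √(16 + (-18 + 17)/(1 - 3)) = √(16 - 1/(-2)) = √(16 - ½*(-1)) = √(16 + ½) = √(33/2) = √66/2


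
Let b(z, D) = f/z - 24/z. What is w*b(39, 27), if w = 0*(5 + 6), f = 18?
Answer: 0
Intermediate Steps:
b(z, D) = -6/z (b(z, D) = 18/z - 24/z = -6/z)
w = 0 (w = 0*11 = 0)
w*b(39, 27) = 0*(-6/39) = 0*(-6*1/39) = 0*(-2/13) = 0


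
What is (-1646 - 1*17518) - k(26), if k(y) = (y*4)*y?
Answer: -21868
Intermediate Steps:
k(y) = 4*y**2 (k(y) = (4*y)*y = 4*y**2)
(-1646 - 1*17518) - k(26) = (-1646 - 1*17518) - 4*26**2 = (-1646 - 17518) - 4*676 = -19164 - 1*2704 = -19164 - 2704 = -21868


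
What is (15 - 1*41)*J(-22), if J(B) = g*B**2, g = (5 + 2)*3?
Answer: -264264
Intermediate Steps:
g = 21 (g = 7*3 = 21)
J(B) = 21*B**2
(15 - 1*41)*J(-22) = (15 - 1*41)*(21*(-22)**2) = (15 - 41)*(21*484) = -26*10164 = -264264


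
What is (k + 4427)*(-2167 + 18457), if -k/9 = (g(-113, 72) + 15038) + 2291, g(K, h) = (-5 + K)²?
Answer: -4509886500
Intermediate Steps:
k = -281277 (k = -9*(((-5 - 113)² + 15038) + 2291) = -9*(((-118)² + 15038) + 2291) = -9*((13924 + 15038) + 2291) = -9*(28962 + 2291) = -9*31253 = -281277)
(k + 4427)*(-2167 + 18457) = (-281277 + 4427)*(-2167 + 18457) = -276850*16290 = -4509886500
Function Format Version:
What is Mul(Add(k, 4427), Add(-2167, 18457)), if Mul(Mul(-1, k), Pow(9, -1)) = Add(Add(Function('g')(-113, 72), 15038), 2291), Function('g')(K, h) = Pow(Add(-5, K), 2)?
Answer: -4509886500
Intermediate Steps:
k = -281277 (k = Mul(-9, Add(Add(Pow(Add(-5, -113), 2), 15038), 2291)) = Mul(-9, Add(Add(Pow(-118, 2), 15038), 2291)) = Mul(-9, Add(Add(13924, 15038), 2291)) = Mul(-9, Add(28962, 2291)) = Mul(-9, 31253) = -281277)
Mul(Add(k, 4427), Add(-2167, 18457)) = Mul(Add(-281277, 4427), Add(-2167, 18457)) = Mul(-276850, 16290) = -4509886500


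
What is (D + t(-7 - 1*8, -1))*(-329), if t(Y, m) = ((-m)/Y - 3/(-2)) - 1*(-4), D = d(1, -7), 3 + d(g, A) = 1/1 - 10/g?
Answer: 64813/30 ≈ 2160.4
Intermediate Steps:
d(g, A) = -2 - 10/g (d(g, A) = -3 + (1/1 - 10/g) = -3 + (1*1 - 10/g) = -3 + (1 - 10/g) = -2 - 10/g)
D = -12 (D = -2 - 10/1 = -2 - 10*1 = -2 - 10 = -12)
t(Y, m) = 11/2 - m/Y (t(Y, m) = (-m/Y - 3*(-½)) + 4 = (-m/Y + 3/2) + 4 = (3/2 - m/Y) + 4 = 11/2 - m/Y)
(D + t(-7 - 1*8, -1))*(-329) = (-12 + (11/2 - 1*(-1)/(-7 - 1*8)))*(-329) = (-12 + (11/2 - 1*(-1)/(-7 - 8)))*(-329) = (-12 + (11/2 - 1*(-1)/(-15)))*(-329) = (-12 + (11/2 - 1*(-1)*(-1/15)))*(-329) = (-12 + (11/2 - 1/15))*(-329) = (-12 + 163/30)*(-329) = -197/30*(-329) = 64813/30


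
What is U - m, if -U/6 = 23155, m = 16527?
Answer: -155457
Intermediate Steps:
U = -138930 (U = -6*23155 = -138930)
U - m = -138930 - 1*16527 = -138930 - 16527 = -155457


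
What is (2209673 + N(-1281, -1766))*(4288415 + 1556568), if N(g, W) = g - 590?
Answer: 12904565157366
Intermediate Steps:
N(g, W) = -590 + g
(2209673 + N(-1281, -1766))*(4288415 + 1556568) = (2209673 + (-590 - 1281))*(4288415 + 1556568) = (2209673 - 1871)*5844983 = 2207802*5844983 = 12904565157366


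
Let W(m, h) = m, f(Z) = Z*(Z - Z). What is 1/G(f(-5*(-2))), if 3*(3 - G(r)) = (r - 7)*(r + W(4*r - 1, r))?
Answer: 3/2 ≈ 1.5000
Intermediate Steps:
f(Z) = 0 (f(Z) = Z*0 = 0)
G(r) = 3 - (-1 + 5*r)*(-7 + r)/3 (G(r) = 3 - (r - 7)*(r + (4*r - 1))/3 = 3 - (-7 + r)*(r + (-1 + 4*r))/3 = 3 - (-7 + r)*(-1 + 5*r)/3 = 3 - (-1 + 5*r)*(-7 + r)/3)
1/G(f(-5*(-2))) = 1/(2/3 + 12*0 - 5/3*0**2) = 1/(2/3 + 0 - 5/3*0) = 1/(2/3 + 0 + 0) = 1/(2/3) = 3/2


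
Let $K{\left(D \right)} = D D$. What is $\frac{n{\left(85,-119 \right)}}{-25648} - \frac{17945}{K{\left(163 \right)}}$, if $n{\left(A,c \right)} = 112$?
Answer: $- \frac{4135974}{6084301} \approx -0.67978$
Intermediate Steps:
$K{\left(D \right)} = D^{2}$
$\frac{n{\left(85,-119 \right)}}{-25648} - \frac{17945}{K{\left(163 \right)}} = \frac{112}{-25648} - \frac{17945}{163^{2}} = 112 \left(- \frac{1}{25648}\right) - \frac{17945}{26569} = - \frac{1}{229} - \frac{17945}{26569} = - \frac{4135974}{6084301}$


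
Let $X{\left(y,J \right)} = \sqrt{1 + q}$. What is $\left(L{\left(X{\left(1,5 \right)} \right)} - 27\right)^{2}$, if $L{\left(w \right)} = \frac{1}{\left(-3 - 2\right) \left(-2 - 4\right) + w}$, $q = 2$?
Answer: $\frac{195035908}{268203} + \frac{16126 \sqrt{3}}{268203} \approx 727.3$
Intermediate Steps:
$X{\left(y,J \right)} = \sqrt{3}$ ($X{\left(y,J \right)} = \sqrt{1 + 2} = \sqrt{3}$)
$L{\left(w \right)} = \frac{1}{30 + w}$ ($L{\left(w \right)} = \frac{1}{\left(-5\right) \left(-6\right) + w} = \frac{1}{30 + w}$)
$\left(L{\left(X{\left(1,5 \right)} \right)} - 27\right)^{2} = \left(\frac{1}{30 + \sqrt{3}} - 27\right)^{2} = \left(-27 + \frac{1}{30 + \sqrt{3}}\right)^{2}$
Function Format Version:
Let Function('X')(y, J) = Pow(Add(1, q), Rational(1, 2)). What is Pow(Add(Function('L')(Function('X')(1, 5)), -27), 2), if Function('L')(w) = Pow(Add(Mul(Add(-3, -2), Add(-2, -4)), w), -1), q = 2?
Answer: Add(Rational(195035908, 268203), Mul(Rational(16126, 268203), Pow(3, Rational(1, 2)))) ≈ 727.30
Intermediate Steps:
Function('X')(y, J) = Pow(3, Rational(1, 2)) (Function('X')(y, J) = Pow(Add(1, 2), Rational(1, 2)) = Pow(3, Rational(1, 2)))
Function('L')(w) = Pow(Add(30, w), -1) (Function('L')(w) = Pow(Add(Mul(-5, -6), w), -1) = Pow(Add(30, w), -1))
Pow(Add(Function('L')(Function('X')(1, 5)), -27), 2) = Pow(Add(Pow(Add(30, Pow(3, Rational(1, 2))), -1), -27), 2) = Pow(Add(-27, Pow(Add(30, Pow(3, Rational(1, 2))), -1)), 2)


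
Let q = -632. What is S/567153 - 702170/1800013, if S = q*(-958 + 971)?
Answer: -413026728818/1020882772989 ≈ -0.40458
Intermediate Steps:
S = -8216 (S = -632*(-958 + 971) = -632*13 = -8216)
S/567153 - 702170/1800013 = -8216/567153 - 702170/1800013 = -413026728818/1020882772989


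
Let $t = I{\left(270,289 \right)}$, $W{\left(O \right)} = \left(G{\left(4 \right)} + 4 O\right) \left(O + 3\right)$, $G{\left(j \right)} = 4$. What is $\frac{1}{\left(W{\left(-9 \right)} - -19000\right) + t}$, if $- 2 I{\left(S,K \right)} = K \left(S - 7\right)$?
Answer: $- \frac{2}{37623} \approx -5.3159 \cdot 10^{-5}$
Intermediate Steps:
$W{\left(O \right)} = \left(3 + O\right) \left(4 + 4 O\right)$ ($W{\left(O \right)} = \left(4 + 4 O\right) \left(O + 3\right) = \left(4 + 4 O\right) \left(3 + O\right) = \left(3 + O\right) \left(4 + 4 O\right)$)
$I{\left(S,K \right)} = - \frac{K \left(-7 + S\right)}{2}$ ($I{\left(S,K \right)} = - \frac{K \left(S - 7\right)}{2} = - \frac{K \left(-7 + S\right)}{2}$)
$t = - \frac{76007}{2}$ ($t = \frac{1}{2} \cdot 289 \left(7 - 270\right) = \frac{1}{2} \cdot 289 \left(-263\right) = - \frac{76007}{2} \approx -38004.0$)
$\frac{1}{\left(W{\left(-9 \right)} - -19000\right) + t} = \frac{1}{\left(\left(12 + 4 \left(-9\right)^{2} + 16 \left(-9\right)\right) - -19000\right) - \frac{76007}{2}} = \frac{1}{\left(\left(12 + 4 \cdot 81 - 144\right) + 19000\right) - \frac{76007}{2}} = \frac{1}{\left(\left(12 + 324 - 144\right) + 19000\right) - \frac{76007}{2}} = \frac{1}{\left(192 + 19000\right) - \frac{76007}{2}} = \frac{1}{19192 - \frac{76007}{2}} = \frac{1}{- \frac{37623}{2}} = - \frac{2}{37623}$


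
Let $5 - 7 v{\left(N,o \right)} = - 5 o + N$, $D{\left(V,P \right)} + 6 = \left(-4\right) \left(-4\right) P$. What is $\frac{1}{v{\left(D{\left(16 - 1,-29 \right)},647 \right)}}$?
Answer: $\frac{1}{530} \approx 0.0018868$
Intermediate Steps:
$D{\left(V,P \right)} = -6 + 16 P$ ($D{\left(V,P \right)} = -6 + \left(-4\right) \left(-4\right) P = -6 + 16 P$)
$v{\left(N,o \right)} = \frac{5}{7} - \frac{N}{7} + \frac{5 o}{7}$ ($v{\left(N,o \right)} = \frac{5}{7} - \frac{- 5 o + N}{7} = \frac{5}{7} - \frac{N - 5 o}{7} = \frac{5}{7} - \left(- \frac{5 o}{7} + \frac{N}{7}\right) = \frac{5}{7} - \frac{N}{7} + \frac{5 o}{7}$)
$\frac{1}{v{\left(D{\left(16 - 1,-29 \right)},647 \right)}} = \frac{1}{\frac{5}{7} - \frac{-6 + 16 \left(-29\right)}{7} + \frac{5}{7} \cdot 647} = \frac{1}{\frac{5}{7} - \frac{-6 - 464}{7} + \frac{3235}{7}} = \frac{1}{\frac{5}{7} - - \frac{470}{7} + \frac{3235}{7}} = \frac{1}{\frac{5}{7} + \frac{470}{7} + \frac{3235}{7}} = \frac{1}{530}$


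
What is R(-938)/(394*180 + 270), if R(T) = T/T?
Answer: 1/71190 ≈ 1.4047e-5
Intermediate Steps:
R(T) = 1
R(-938)/(394*180 + 270) = 1/(394*180 + 270) = 1/(70920 + 270) = 1/71190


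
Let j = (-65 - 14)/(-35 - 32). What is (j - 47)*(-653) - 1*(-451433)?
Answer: 32250721/67 ≈ 4.8135e+5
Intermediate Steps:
j = 79/67 (j = -79/(-67) = -79*(-1/67) = 79/67 ≈ 1.1791)
(j - 47)*(-653) - 1*(-451433) = (79/67 - 47)*(-653) - 1*(-451433) = -3070/67*(-653) + 451433 = 2004710/67 + 451433 = 32250721/67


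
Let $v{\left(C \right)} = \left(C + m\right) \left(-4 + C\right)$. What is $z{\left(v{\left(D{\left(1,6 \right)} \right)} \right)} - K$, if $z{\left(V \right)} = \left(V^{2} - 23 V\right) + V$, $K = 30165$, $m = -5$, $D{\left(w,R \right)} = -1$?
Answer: $-29925$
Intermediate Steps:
$v{\left(C \right)} = \left(-5 + C\right) \left(-4 + C\right)$ ($v{\left(C \right)} = \left(C - 5\right) \left(-4 + C\right) = \left(-5 + C\right) \left(-4 + C\right)$)
$z{\left(V \right)} = V^{2} - 22 V$
$z{\left(v{\left(D{\left(1,6 \right)} \right)} \right)} - K = \left(20 + \left(-1\right)^{2} - -9\right) \left(-22 + \left(20 + \left(-1\right)^{2} - -9\right)\right) - 30165 = \left(20 + 1 + 9\right) \left(-22 + \left(20 + 1 + 9\right)\right) - 30165 = 30 \left(-22 + 30\right) - 30165 = 30 \cdot 8 - 30165 = 240 - 30165 = -29925$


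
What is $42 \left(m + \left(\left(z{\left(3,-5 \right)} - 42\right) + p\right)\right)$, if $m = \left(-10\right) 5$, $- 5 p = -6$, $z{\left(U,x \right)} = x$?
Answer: $- \frac{20118}{5} \approx -4023.6$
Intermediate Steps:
$p = \frac{6}{5}$ ($p = \left(- \frac{1}{5}\right) \left(-6\right) = \frac{6}{5} \approx 1.2$)
$m = -50$
$42 \left(m + \left(\left(z{\left(3,-5 \right)} - 42\right) + p\right)\right) = 42 \left(-50 + \left(\left(-5 - 42\right) + \frac{6}{5}\right)\right) = 42 \left(-50 + \left(-47 + \frac{6}{5}\right)\right) = 42 \left(-50 - \frac{229}{5}\right) = 42 \left(- \frac{479}{5}\right) = - \frac{20118}{5}$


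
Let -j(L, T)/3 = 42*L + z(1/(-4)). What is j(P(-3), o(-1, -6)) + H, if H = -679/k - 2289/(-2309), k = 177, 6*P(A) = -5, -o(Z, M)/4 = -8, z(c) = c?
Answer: 168226507/1634772 ≈ 102.91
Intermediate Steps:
o(Z, M) = 32 (o(Z, M) = -4*(-8) = 32)
P(A) = -⅚ (P(A) = (⅙)*(-5) = -⅚)
j(L, T) = ¾ - 126*L (j(L, T) = -3*(42*L + 1/(-4)) = -3*(42*L - ¼) = -3*(-¼ + 42*L) = ¾ - 126*L)
H = -1162658/408693 (H = -679/177 - 2289/(-2309) = -679*1/177 - 2289*(-1/2309) = -679/177 + 2289/2309 = -1162658/408693 ≈ -2.8448)
j(P(-3), o(-1, -6)) + H = (¾ - 126*(-⅚)) - 1162658/408693 = (¾ + 105) - 1162658/408693 = 423/4 - 1162658/408693 = 168226507/1634772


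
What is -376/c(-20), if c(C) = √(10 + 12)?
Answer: -188*√22/11 ≈ -80.163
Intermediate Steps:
c(C) = √22
-376/c(-20) = -376*√22/22 = -188*√22/11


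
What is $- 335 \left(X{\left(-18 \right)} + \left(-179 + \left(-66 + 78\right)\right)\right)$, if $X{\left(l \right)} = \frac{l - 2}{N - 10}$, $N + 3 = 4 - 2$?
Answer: $\frac{608695}{11} \approx 55336.0$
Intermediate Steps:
$N = -1$ ($N = -3 + \left(4 - 2\right) = -3 + 2 = -1$)
$X{\left(l \right)} = \frac{2}{11} - \frac{l}{11}$ ($X{\left(l \right)} = \frac{l - 2}{-1 - 10} = \frac{-2 + l}{-11} = \left(-2 + l\right) \left(- \frac{1}{11}\right) = \frac{2}{11} - \frac{l}{11}$)
$- 335 \left(X{\left(-18 \right)} + \left(-179 + \left(-66 + 78\right)\right)\right) = - 335 \left(\left(\frac{2}{11} - - \frac{18}{11}\right) + \left(-179 + \left(-66 + 78\right)\right)\right) = - 335 \left(\left(\frac{2}{11} + \frac{18}{11}\right) + \left(-179 + 12\right)\right) = - 335 \left(\frac{20}{11} - 167\right) = \left(-335\right) \left(- \frac{1817}{11}\right) = \frac{608695}{11}$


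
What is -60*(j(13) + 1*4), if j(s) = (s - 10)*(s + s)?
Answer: -4920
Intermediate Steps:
j(s) = 2*s*(-10 + s) (j(s) = (-10 + s)*(2*s) = 2*s*(-10 + s))
-60*(j(13) + 1*4) = -60*(2*13*(-10 + 13) + 1*4) = -60*(2*13*3 + 4) = -60*(78 + 4) = -60*82 = -4920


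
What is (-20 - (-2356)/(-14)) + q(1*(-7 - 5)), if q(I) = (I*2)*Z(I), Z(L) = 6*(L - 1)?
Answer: 11786/7 ≈ 1683.7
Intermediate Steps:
Z(L) = -6 + 6*L (Z(L) = 6*(-1 + L) = -6 + 6*L)
q(I) = 2*I*(-6 + 6*I) (q(I) = (I*2)*(-6 + 6*I) = (2*I)*(-6 + 6*I) = 2*I*(-6 + 6*I))
(-20 - (-2356)/(-14)) + q(1*(-7 - 5)) = (-20 - (-2356)/(-14)) + 12*(1*(-7 - 5))*(-1 + 1*(-7 - 5)) = (-20 - (-2356)*(-1)/14) + 12*(1*(-12))*(-1 + 1*(-12)) = (-20 - 38*31/7) + 12*(-12)*(-1 - 12) = (-20 - 1178/7) + 12*(-12)*(-13) = -1318/7 + 1872 = 11786/7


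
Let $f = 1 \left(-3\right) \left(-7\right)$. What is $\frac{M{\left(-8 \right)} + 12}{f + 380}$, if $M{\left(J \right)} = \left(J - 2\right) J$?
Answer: $\frac{92}{401} \approx 0.22943$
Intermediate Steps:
$f = 21$ ($f = \left(-3\right) \left(-7\right) = 21$)
$M{\left(J \right)} = J \left(-2 + J\right)$ ($M{\left(J \right)} = \left(-2 + J\right) J = J \left(-2 + J\right)$)
$\frac{M{\left(-8 \right)} + 12}{f + 380} = \frac{- 8 \left(-2 - 8\right) + 12}{21 + 380} = \frac{\left(-8\right) \left(-10\right) + 12}{401} = \left(80 + 12\right) \frac{1}{401} = 92 \cdot \frac{1}{401} = \frac{92}{401}$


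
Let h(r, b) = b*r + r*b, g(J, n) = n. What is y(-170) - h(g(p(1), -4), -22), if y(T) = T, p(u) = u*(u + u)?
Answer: -346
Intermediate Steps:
p(u) = 2*u**2 (p(u) = u*(2*u) = 2*u**2)
h(r, b) = 2*b*r (h(r, b) = b*r + b*r = 2*b*r)
y(-170) - h(g(p(1), -4), -22) = -170 - 2*(-22)*(-4) = -170 - 1*176 = -170 - 176 = -346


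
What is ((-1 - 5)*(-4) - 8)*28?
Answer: 448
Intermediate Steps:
((-1 - 5)*(-4) - 8)*28 = (-6*(-4) - 8)*28 = (24 - 8)*28 = 16*28 = 448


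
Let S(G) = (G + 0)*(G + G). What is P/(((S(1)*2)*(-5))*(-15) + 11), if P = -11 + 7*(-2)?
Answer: -25/311 ≈ -0.080386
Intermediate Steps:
P = -25 (P = -11 - 14 = -25)
S(G) = 2*G² (S(G) = G*(2*G) = 2*G²)
P/(((S(1)*2)*(-5))*(-15) + 11) = -25/((((2*1²)*2)*(-5))*(-15) + 11) = -25/((((2*1)*2)*(-5))*(-15) + 11) = -25/(((2*2)*(-5))*(-15) + 11) = -25/((4*(-5))*(-15) + 11) = -25/(-20*(-15) + 11) = -25/(300 + 11) = -25/311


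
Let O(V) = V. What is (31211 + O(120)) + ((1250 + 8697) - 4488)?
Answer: 36790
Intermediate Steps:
(31211 + O(120)) + ((1250 + 8697) - 4488) = (31211 + 120) + ((1250 + 8697) - 4488) = 31331 + (9947 - 4488) = 31331 + 5459 = 36790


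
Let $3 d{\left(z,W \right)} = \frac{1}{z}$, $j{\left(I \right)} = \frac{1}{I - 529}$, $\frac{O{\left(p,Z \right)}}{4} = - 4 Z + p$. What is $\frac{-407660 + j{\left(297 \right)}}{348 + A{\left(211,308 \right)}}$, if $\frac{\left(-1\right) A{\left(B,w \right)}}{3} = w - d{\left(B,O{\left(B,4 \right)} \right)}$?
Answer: $\frac{19955772531}{28196120} \approx 707.75$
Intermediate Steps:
$O{\left(p,Z \right)} = - 16 Z + 4 p$ ($O{\left(p,Z \right)} = 4 \left(- 4 Z + p\right) = 4 \left(p - 4 Z\right) = - 16 Z + 4 p$)
$j{\left(I \right)} = \frac{1}{-529 + I}$
$d{\left(z,W \right)} = \frac{1}{3 z}$
$A{\left(B,w \right)} = \frac{1}{B} - 3 w$ ($A{\left(B,w \right)} = - 3 \left(w - \frac{1}{3 B}\right) = \frac{1}{B} - 3 w$)
$\frac{-407660 + j{\left(297 \right)}}{348 + A{\left(211,308 \right)}} = \frac{-407660 + \frac{1}{-529 + 297}}{348 + \left(\frac{1}{211} - 924\right)} = \frac{-407660 + \frac{1}{-232}}{348 + \left(\frac{1}{211} - 924\right)} = \frac{-407660 - \frac{1}{232}}{348 - \frac{194963}{211}} = - \frac{94577121}{232 \left(- \frac{121535}{211}\right)} = \left(- \frac{94577121}{232}\right) \left(- \frac{211}{121535}\right) = \frac{19955772531}{28196120}$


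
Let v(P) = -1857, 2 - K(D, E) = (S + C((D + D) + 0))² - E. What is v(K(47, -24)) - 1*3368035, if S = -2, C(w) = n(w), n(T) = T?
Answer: -3369892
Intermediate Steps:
C(w) = w
K(D, E) = 2 + E - (-2 + 2*D)² (K(D, E) = 2 - ((-2 + ((D + D) + 0))² - E) = 2 - ((-2 + (2*D + 0))² - E) = 2 - ((-2 + 2*D)² - E) = 2 + (E - (-2 + 2*D)²) = 2 + E - (-2 + 2*D)²)
v(K(47, -24)) - 1*3368035 = -1857 - 1*3368035 = -1857 - 3368035 = -3369892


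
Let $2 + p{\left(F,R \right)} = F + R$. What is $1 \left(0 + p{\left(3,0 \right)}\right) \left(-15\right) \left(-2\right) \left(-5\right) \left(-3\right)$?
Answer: $450$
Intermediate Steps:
$p{\left(F,R \right)} = -2 + F + R$ ($p{\left(F,R \right)} = -2 + \left(F + R\right) = -2 + F + R$)
$1 \left(0 + p{\left(3,0 \right)}\right) \left(-15\right) \left(-2\right) \left(-5\right) \left(-3\right) = 1 \left(0 + \left(-2 + 3 + 0\right)\right) \left(-15\right) \left(-2\right) \left(-5\right) \left(-3\right) = 1 \left(0 + 1\right) \left(-15\right) 10 \left(-3\right) = 1 \cdot 1 \left(-15\right) \left(-30\right) = 1 \left(-15\right) \left(-30\right) = \left(-15\right) \left(-30\right) = 450$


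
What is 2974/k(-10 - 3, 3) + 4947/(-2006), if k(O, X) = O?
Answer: -354715/1534 ≈ -231.24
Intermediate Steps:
2974/k(-10 - 3, 3) + 4947/(-2006) = 2974/(-10 - 3) + 4947/(-2006) = 2974/(-13) + 4947*(-1/2006) = 2974*(-1/13) - 291/118 = -2974/13 - 291/118 = -354715/1534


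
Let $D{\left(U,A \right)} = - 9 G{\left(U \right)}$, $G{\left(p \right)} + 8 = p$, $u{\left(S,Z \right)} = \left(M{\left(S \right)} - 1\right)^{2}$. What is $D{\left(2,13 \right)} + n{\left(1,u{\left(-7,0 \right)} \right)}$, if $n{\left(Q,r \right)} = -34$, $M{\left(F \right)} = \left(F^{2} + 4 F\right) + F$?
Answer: $20$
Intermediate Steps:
$M{\left(F \right)} = F^{2} + 5 F$
$u{\left(S,Z \right)} = \left(-1 + S \left(5 + S\right)\right)^{2}$ ($u{\left(S,Z \right)} = \left(S \left(5 + S\right) - 1\right)^{2} = \left(-1 + S \left(5 + S\right)\right)^{2}$)
$G{\left(p \right)} = -8 + p$
$D{\left(U,A \right)} = 72 - 9 U$ ($D{\left(U,A \right)} = - 9 \left(-8 + U\right) = 72 - 9 U$)
$D{\left(2,13 \right)} + n{\left(1,u{\left(-7,0 \right)} \right)} = \left(72 - 18\right) - 34 = 54 - 34 = 20$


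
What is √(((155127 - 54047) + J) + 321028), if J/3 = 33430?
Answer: √522398 ≈ 722.77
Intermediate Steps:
J = 100290 (J = 3*33430 = 100290)
√(((155127 - 54047) + J) + 321028) = √(((155127 - 54047) + 100290) + 321028) = √((101080 + 100290) + 321028) = √(201370 + 321028) = √522398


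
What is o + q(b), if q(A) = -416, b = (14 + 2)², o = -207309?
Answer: -207725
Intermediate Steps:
b = 256 (b = 16² = 256)
o + q(b) = -207309 - 416 = -207725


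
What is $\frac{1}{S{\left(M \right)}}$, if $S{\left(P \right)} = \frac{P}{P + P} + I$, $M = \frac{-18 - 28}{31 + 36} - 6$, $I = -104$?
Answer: $- \frac{2}{207} \approx -0.0096618$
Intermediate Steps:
$M = - \frac{448}{67}$ ($M = - \frac{46}{67} - 6 = - \frac{448}{67} \approx -6.6866$)
$S{\left(P \right)} = - \frac{207}{2}$ ($S{\left(P \right)} = \frac{P}{P + P} - 104 = \frac{P}{2 P} - 104 = \frac{1}{2 P} P - 104 = \frac{1}{2} - 104 = - \frac{207}{2}$)
$\frac{1}{S{\left(M \right)}} = \frac{1}{- \frac{207}{2}} = - \frac{2}{207}$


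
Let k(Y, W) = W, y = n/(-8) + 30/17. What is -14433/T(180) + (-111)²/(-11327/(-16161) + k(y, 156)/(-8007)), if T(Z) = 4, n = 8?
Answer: 1701595768053/117565564 ≈ 14474.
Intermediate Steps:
y = 13/17 (y = 8/(-8) + 30/17 = 8*(-⅛) + 30*(1/17) = -1 + 30/17 = 13/17 ≈ 0.76471)
-14433/T(180) + (-111)²/(-11327/(-16161) + k(y, 156)/(-8007)) = -14433/4 + (-111)²/(-11327/(-16161) + 156/(-8007)) = -14433*¼ + 12321/(-11327*(-1/16161) + 156*(-1/8007)) = -14433/4 + 12321/(11327/16161 - 52/2669) = -14433/4 + 12321/(29391391/43133709) = -14433/4 + 12321*(43133709/29391391) = -14433/4 + 531450428589/29391391 = 1701595768053/117565564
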